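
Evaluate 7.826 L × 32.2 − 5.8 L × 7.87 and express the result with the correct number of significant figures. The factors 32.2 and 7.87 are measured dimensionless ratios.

206 L

7.826 × 32.2 = 251.9972 → 252 L (3 s.f., last digit at the 10^0 place).
5.8 × 7.87 = 45.646 → 46 L (2 s.f., last digit at the 10^0 place).
Difference: 206.3512 L; keep the coarser place, 10^0.
Result: 206 L.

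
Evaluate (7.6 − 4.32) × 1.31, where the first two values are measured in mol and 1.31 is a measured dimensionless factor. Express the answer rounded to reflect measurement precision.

4.3 mol

7.6 mol − 4.32 mol = 3.28 mol; the difference is limited to 1 decimal place (2 s.f.).
Carrying full precision, 3.28 × 1.31 = 4.2968 mol; 1.31 has 3 s.f., so the result keeps min(2, 3) = 2 s.f.
Rounded to 2 significant figures: 4.3 mol.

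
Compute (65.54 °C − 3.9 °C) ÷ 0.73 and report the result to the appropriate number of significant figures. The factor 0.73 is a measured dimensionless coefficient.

65.54 °C − 3.9 °C = 61.64 °C; the difference is limited to 1 decimal place (3 s.f.).
Carrying full precision, 61.64 ÷ 0.73 = 84.4383561644… °C; 0.73 has 2 s.f., so the result keeps min(3, 2) = 2 s.f.
Rounded to 2 significant figures: 84 °C.

84 °C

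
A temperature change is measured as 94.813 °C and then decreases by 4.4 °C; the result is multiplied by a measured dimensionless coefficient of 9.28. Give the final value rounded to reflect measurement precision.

94.813 °C − 4.4 °C = 90.413 °C; the difference is limited to 1 decimal place (3 s.f.).
Carrying full precision, 90.413 × 9.28 = 839.03264 °C; 9.28 has 3 s.f., so the result keeps min(3, 3) = 3 s.f.
Rounded to 3 significant figures: 839 °C.

839 °C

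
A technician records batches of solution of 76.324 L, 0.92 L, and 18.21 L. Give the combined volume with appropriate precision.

76.324 L + 0.92 L + 18.21 L = 95.454 L.
Addition/subtraction keeps the fewest decimal places: 76.324 → 3 decimal places, 0.92 → 2 decimal places, 18.21 → 2 decimal places; limit is 2.
Rounded to 2 decimal places: 95.45 L.

95.45 L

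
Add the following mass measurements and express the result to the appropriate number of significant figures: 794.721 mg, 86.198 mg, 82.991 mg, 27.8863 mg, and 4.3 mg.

794.721 mg + 86.198 mg + 82.991 mg + 27.8863 mg + 4.3 mg = 996.0963 mg.
Addition/subtraction keeps the fewest decimal places: 794.721 → 3 decimal places, 86.198 → 3 decimal places, 82.991 → 3 decimal places, 27.8863 → 4 decimal places, 4.3 → 1 decimal place; limit is 1.
Rounded to 1 decimal place: 996.1 mg.

996.1 mg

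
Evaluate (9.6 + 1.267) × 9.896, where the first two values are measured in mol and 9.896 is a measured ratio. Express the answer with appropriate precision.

9.6 mol + 1.267 mol = 10.867 mol; the sum is limited to 1 decimal place (3 s.f.).
Carrying full precision, 10.867 × 9.896 = 107.539832 mol; 9.896 has 4 s.f., so the result keeps min(3, 4) = 3 s.f.
Rounded to 3 significant figures: 1.08 × 10^2 mol.

1.08 × 10^2 mol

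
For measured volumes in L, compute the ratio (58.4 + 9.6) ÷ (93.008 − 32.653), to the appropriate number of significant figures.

1.13

58.4 + 9.6 = 68.0, limited to 1 d.p. → 3 s.f.; 93.008 − 32.653 = 60.355, limited to 3 d.p. → 5 s.f.
Carrying full precision, 68.0 ÷ 60.355 = 1.12666721895…; keep min(3, 5) = 3 s.f.
Rounded to 3 significant figures: 1.13.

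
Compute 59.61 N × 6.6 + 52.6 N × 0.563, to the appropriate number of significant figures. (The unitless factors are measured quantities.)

4.2 × 10^2 N

59.61 × 6.6 = 393.426 → 3.9 × 10^2 N (2 s.f., last digit at the 10^1 place).
52.6 × 0.563 = 29.6138 → 29.6 N (3 s.f., last digit at the 10^-1 place).
Sum: 423.0398 N; keep the coarser place, 10^1.
Result: 4.2 × 10^2 N.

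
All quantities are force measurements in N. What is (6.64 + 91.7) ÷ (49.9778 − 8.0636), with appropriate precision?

6.64 + 91.7 = 98.34, limited to 1 d.p. → 3 s.f.; 49.9778 − 8.0636 = 41.9142, limited to 4 d.p. → 6 s.f.
Carrying full precision, 98.34 ÷ 41.9142 = 2.34622156692…; keep min(3, 6) = 3 s.f.
Rounded to 3 significant figures: 2.35.

2.35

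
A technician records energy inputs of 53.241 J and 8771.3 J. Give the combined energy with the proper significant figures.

53.241 J + 8771.3 J = 8824.541 J.
Addition/subtraction keeps the fewest decimal places: 53.241 → 3 decimal places, 8771.3 → 1 decimal place; limit is 1.
Rounded to 1 decimal place: 8824.5 J.

8824.5 J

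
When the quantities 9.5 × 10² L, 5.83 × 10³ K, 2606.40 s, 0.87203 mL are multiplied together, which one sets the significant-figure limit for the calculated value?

9.5 × 10² L → 2 s.f.; 5.83 × 10³ K → 3 s.f.; 2606.40 s → 6 s.f.; 0.87203 mL → 5 s.f.
The fewest is 2 significant figures, from 9.5 × 10² L.

9.5 × 10² L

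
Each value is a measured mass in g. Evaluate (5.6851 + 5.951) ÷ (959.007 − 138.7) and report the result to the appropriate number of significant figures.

5.6851 + 5.951 = 11.6361, limited to 3 d.p. → 5 s.f.; 959.007 − 138.7 = 820.307, limited to 1 d.p. → 4 s.f.
Carrying full precision, 11.6361 ÷ 820.307 = 0.0141850551074…; keep min(5, 4) = 4 s.f.
Rounded to 4 significant figures: 0.01419.

0.01419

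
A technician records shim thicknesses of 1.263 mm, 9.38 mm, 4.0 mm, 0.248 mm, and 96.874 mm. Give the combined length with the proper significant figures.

1.118 × 10² mm

1.263 mm + 9.38 mm + 4.0 mm + 0.248 mm + 96.874 mm = 111.765 mm.
Addition/subtraction keeps the fewest decimal places: 1.263 → 3 decimal places, 9.38 → 2 decimal places, 4.0 → 1 decimal place, 0.248 → 3 decimal places, 96.874 → 3 decimal places; limit is 1.
Rounded to 1 decimal place: 1.118 × 10² mm.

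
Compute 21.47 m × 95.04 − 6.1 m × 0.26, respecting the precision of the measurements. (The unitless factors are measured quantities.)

2039 m

21.47 × 95.04 = 2040.5088 → 2041 m (4 s.f., last digit at the 10^0 place).
6.1 × 0.26 = 1.586 → 1.6 m (2 s.f., last digit at the 10^-1 place).
Difference: 2038.9228 m; keep the coarser place, 10^0.
Result: 2039 m.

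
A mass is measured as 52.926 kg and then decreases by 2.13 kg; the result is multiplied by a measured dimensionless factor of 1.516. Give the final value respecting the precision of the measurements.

77.01 kg

52.926 kg − 2.13 kg = 50.796 kg; the difference is limited to 2 decimal places (4 s.f.).
Carrying full precision, 50.796 × 1.516 = 77.006736 kg; 1.516 has 4 s.f., so the result keeps min(4, 4) = 4 s.f.
Rounded to 4 significant figures: 77.01 kg.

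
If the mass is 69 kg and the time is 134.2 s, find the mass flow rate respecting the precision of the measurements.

mass flow rate = 69 kg ÷ 134.2 s = 0.514157973174… kg/s.
69 has 2 significant figures; 134.2 has 4.
Division/multiplication keeps the fewest: 2 significant figures.
Rounded: 5.1 × 10⁻¹ kg/s.

5.1 × 10⁻¹ kg/s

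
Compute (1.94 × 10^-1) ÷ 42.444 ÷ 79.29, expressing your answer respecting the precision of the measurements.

5.76 × 10^-5

(1.94 × 10^-1) ÷ 42.444 ÷ 79.29 = 0.0000576457118086…
Multiplication/division keeps the fewest significant figures: 1.94 × 10^-1 → 3 s.f., 42.444 → 5 s.f., 79.29 → 4 s.f.; limit is 3.
Rounded to 3 significant figures: 5.76 × 10^-5.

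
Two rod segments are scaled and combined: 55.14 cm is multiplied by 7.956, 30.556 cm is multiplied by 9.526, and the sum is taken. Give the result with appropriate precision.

55.14 × 7.956 = 438.69384 → 438.7 cm (4 s.f., last digit at the 10^-1 place).
30.556 × 9.526 = 291.076456 → 291.1 cm (4 s.f., last digit at the 10^-1 place).
Sum: 729.770296 cm; keep the coarser place, 10^-1.
Result: 729.8 cm.

729.8 cm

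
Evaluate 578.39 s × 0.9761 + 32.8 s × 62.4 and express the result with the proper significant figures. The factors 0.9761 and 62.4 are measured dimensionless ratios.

578.39 × 0.9761 = 564.566479 → 5.646 × 10² s (4 s.f., last digit at the 10^-1 place).
32.8 × 62.4 = 2046.72 → 2.05 × 10³ s (3 s.f., last digit at the 10^1 place).
Sum: 2611.286479 s; keep the coarser place, 10^1.
Result: 2.61 × 10³ s.

2.61 × 10³ s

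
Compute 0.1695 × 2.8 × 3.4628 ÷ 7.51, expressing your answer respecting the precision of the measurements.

0.1695 × 2.8 × 3.4628 ÷ 7.51 = 0.21883420506…
Multiplication/division keeps the fewest significant figures: 0.1695 → 4 s.f., 2.8 → 2 s.f., 3.4628 → 5 s.f., 7.51 → 3 s.f.; limit is 2.
Rounded to 2 significant figures: 0.22.

0.22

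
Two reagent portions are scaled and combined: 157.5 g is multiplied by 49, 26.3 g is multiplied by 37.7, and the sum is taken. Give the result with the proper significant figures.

157.5 × 49 = 7717.5 → 7.7 × 10^3 g (2 s.f., last digit at the 10^2 place).
26.3 × 37.7 = 991.51 → 992 g (3 s.f., last digit at the 10^0 place).
Sum: 8709.01 g; keep the coarser place, 10^2.
Result: 8.7 × 10^3 g.

8.7 × 10^3 g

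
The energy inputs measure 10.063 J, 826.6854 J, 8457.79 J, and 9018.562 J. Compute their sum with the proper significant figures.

10.063 J + 826.6854 J + 8457.79 J + 9018.562 J = 18313.1004 J.
Addition/subtraction keeps the fewest decimal places: 10.063 → 3 decimal places, 826.6854 → 4 decimal places, 8457.79 → 2 decimal places, 9018.562 → 3 decimal places; limit is 2.
Rounded to 2 decimal places: 18313.10 J.

18313.10 J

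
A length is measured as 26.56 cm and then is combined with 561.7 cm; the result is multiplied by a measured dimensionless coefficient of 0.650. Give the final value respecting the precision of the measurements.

26.56 cm + 561.7 cm = 588.26 cm; the sum is limited to 1 decimal place (4 s.f.).
Carrying full precision, 588.26 × 0.650 = 382.369 cm; 0.650 has 3 s.f., so the result keeps min(4, 3) = 3 s.f.
Rounded to 3 significant figures: 382 cm.

382 cm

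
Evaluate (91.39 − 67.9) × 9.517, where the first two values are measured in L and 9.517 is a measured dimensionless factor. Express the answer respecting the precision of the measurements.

224 L

91.39 L − 67.9 L = 23.49 L; the difference is limited to 1 decimal place (3 s.f.).
Carrying full precision, 23.49 × 9.517 = 223.55433 L; 9.517 has 4 s.f., so the result keeps min(3, 4) = 3 s.f.
Rounded to 3 significant figures: 224 L.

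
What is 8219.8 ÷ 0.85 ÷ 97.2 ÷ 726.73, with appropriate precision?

1.4 × 10^-1

8219.8 ÷ 0.85 ÷ 97.2 ÷ 726.73 = 0.136899849724…
Multiplication/division keeps the fewest significant figures: 8219.8 → 5 s.f., 0.85 → 2 s.f., 97.2 → 3 s.f., 726.73 → 5 s.f.; limit is 2.
Rounded to 2 significant figures: 1.4 × 10^-1.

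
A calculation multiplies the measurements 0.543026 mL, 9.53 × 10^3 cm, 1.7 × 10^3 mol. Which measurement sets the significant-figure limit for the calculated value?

0.543026 mL → 6 s.f.; 9.53 × 10^3 cm → 3 s.f.; 1.7 × 10^3 mol → 2 s.f.
The fewest is 2 significant figures, from 1.7 × 10^3 mol.

1.7 × 10^3 mol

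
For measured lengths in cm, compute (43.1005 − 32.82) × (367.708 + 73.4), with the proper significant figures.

43.1005 − 32.82 = 10.2805, limited to 2 d.p. → 4 s.f.; 367.708 + 73.4 = 441.108, limited to 1 d.p. → 4 s.f.
Carrying full precision, 10.2805 × 441.108 = 4534.810794; keep min(4, 4) = 4 s.f.
Rounded to 4 significant figures: 4535 cm².

4535 cm²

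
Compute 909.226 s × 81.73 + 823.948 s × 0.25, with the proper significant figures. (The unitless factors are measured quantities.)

909.226 × 81.73 = 74311.04098 → 7.431 × 10⁴ s (4 s.f., last digit at the 10^1 place).
823.948 × 0.25 = 205.987 → 2.1 × 10² s (2 s.f., last digit at the 10^1 place).
Sum: 74517.02798 s; keep the coarser place, 10^1.
Result: 7.452 × 10⁴ s.

7.452 × 10⁴ s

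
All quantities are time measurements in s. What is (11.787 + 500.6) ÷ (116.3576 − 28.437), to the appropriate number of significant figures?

11.787 + 500.6 = 512.387, limited to 1 d.p. → 4 s.f.; 116.3576 − 28.437 = 87.9206, limited to 3 d.p. → 5 s.f.
Carrying full precision, 512.387 ÷ 87.9206 = 5.8278378446…; keep min(4, 5) = 4 s.f.
Rounded to 4 significant figures: 5.828.

5.828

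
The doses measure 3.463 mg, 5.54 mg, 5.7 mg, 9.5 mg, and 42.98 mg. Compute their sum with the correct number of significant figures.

67.2 mg

3.463 mg + 5.54 mg + 5.7 mg + 9.5 mg + 42.98 mg = 67.183 mg.
Addition/subtraction keeps the fewest decimal places: 3.463 → 3 decimal places, 5.54 → 2 decimal places, 5.7 → 1 decimal place, 9.5 → 1 decimal place, 42.98 → 2 decimal places; limit is 1.
Rounded to 1 decimal place: 67.2 mg.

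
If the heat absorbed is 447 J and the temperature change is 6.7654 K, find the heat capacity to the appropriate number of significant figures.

66.1 J/K

heat capacity = 447 J ÷ 6.7654 K = 66.071481361… J/K.
447 has 3 significant figures; 6.7654 has 5.
Division/multiplication keeps the fewest: 3 significant figures.
Rounded: 66.1 J/K.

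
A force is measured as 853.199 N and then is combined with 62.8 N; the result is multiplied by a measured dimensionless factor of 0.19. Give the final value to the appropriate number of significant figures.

853.199 N + 62.8 N = 915.999 N; the sum is limited to 1 decimal place (4 s.f.).
Carrying full precision, 915.999 × 0.19 = 174.03981 N; 0.19 has 2 s.f., so the result keeps min(4, 2) = 2 s.f.
Rounded to 2 significant figures: 1.7 × 10² N.

1.7 × 10² N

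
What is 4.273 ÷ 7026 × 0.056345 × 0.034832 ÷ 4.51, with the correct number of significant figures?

2.65 × 10^-7

4.273 ÷ 7026 × 0.056345 × 0.034832 ÷ 4.51 = 2.64656156068 × 10^-7…
Multiplication/division keeps the fewest significant figures: 4.273 → 4 s.f., 7026 → 4 s.f., 0.056345 → 5 s.f., 0.034832 → 5 s.f., 4.51 → 3 s.f.; limit is 3.
Rounded to 3 significant figures: 2.65 × 10^-7.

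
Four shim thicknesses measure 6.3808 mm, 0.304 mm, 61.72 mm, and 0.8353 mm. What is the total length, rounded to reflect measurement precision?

69.24 mm

6.3808 mm + 0.304 mm + 61.72 mm + 0.8353 mm = 69.2401 mm.
Addition/subtraction keeps the fewest decimal places: 6.3808 → 4 decimal places, 0.304 → 3 decimal places, 61.72 → 2 decimal places, 0.8353 → 4 decimal places; limit is 2.
Rounded to 2 decimal places: 69.24 mm.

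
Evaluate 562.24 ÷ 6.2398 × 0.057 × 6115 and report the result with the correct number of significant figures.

562.24 ÷ 6.2398 × 0.057 × 6115 = 31406.705856…
Multiplication/division keeps the fewest significant figures: 562.24 → 5 s.f., 6.2398 → 5 s.f., 0.057 → 2 s.f., 6115 → 4 s.f.; limit is 2.
Rounded to 2 significant figures: 3.1 × 10⁴.

3.1 × 10⁴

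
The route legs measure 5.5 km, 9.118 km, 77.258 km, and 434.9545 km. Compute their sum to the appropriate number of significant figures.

5.5 km + 9.118 km + 77.258 km + 434.9545 km = 526.8305 km.
Addition/subtraction keeps the fewest decimal places: 5.5 → 1 decimal place, 9.118 → 3 decimal places, 77.258 → 3 decimal places, 434.9545 → 4 decimal places; limit is 1.
Rounded to 1 decimal place: 526.8 km.

526.8 km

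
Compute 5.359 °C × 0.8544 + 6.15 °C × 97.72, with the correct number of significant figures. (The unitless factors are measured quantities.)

5.359 × 0.8544 = 4.5787296 → 4.579 °C (4 s.f., last digit at the 10^-3 place).
6.15 × 97.72 = 600.978 → 601 °C (3 s.f., last digit at the 10^0 place).
Sum: 605.5567296 °C; keep the coarser place, 10^0.
Result: 6.06 × 10² °C.

6.06 × 10² °C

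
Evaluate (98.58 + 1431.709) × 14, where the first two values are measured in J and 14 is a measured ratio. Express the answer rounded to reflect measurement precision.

2.1 × 10^4 J

98.58 J + 1431.709 J = 1530.289 J; the sum is limited to 2 decimal places (6 s.f.).
Carrying full precision, 1530.289 × 14 = 21424.046 J; 14 has 2 s.f., so the result keeps min(6, 2) = 2 s.f.
Rounded to 2 significant figures: 2.1 × 10^4 J.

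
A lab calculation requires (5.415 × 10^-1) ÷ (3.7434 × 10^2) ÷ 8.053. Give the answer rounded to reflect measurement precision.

1.796 × 10^-4

(5.415 × 10^-1) ÷ (3.7434 × 10^2) ÷ 8.053 = 0.000179628203256…
Multiplication/division keeps the fewest significant figures: 5.415 × 10^-1 → 4 s.f., 3.7434 × 10^2 → 5 s.f., 8.053 → 4 s.f.; limit is 4.
Rounded to 4 significant figures: 1.796 × 10^-4.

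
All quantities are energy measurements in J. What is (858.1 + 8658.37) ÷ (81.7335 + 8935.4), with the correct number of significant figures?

858.1 + 8658.37 = 9516.47, limited to 1 d.p. → 5 s.f.; 81.7335 + 8935.4 = 9017.1335, limited to 1 d.p. → 5 s.f.
Carrying full precision, 9516.47 ÷ 9017.1335 = 1.05537641203…; keep min(5, 5) = 5 s.f.
Rounded to 5 significant figures: 1.0554.

1.0554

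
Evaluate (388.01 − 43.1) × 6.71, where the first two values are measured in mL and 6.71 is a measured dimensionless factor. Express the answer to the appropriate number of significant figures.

2.31 × 10³ mL

388.01 mL − 43.1 mL = 344.91 mL; the difference is limited to 1 decimal place (4 s.f.).
Carrying full precision, 344.91 × 6.71 = 2314.3461 mL; 6.71 has 3 s.f., so the result keeps min(4, 3) = 3 s.f.
Rounded to 3 significant figures: 2.31 × 10³ mL.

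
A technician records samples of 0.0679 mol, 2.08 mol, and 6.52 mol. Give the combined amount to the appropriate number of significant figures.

0.0679 mol + 2.08 mol + 6.52 mol = 8.6679 mol.
Addition/subtraction keeps the fewest decimal places: 0.0679 → 4 decimal places, 2.08 → 2 decimal places, 6.52 → 2 decimal places; limit is 2.
Rounded to 2 decimal places: 8.67 mol.

8.67 mol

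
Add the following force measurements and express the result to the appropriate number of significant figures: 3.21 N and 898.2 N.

3.21 N + 898.2 N = 901.41 N.
Addition/subtraction keeps the fewest decimal places: 3.21 → 2 decimal places, 898.2 → 1 decimal place; limit is 1.
Rounded to 1 decimal place: 901.4 N.

901.4 N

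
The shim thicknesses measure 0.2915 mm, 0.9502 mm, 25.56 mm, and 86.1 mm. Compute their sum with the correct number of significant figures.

0.2915 mm + 0.9502 mm + 25.56 mm + 86.1 mm = 112.9017 mm.
Addition/subtraction keeps the fewest decimal places: 0.2915 → 4 decimal places, 0.9502 → 4 decimal places, 25.56 → 2 decimal places, 86.1 → 1 decimal place; limit is 1.
Rounded to 1 decimal place: 112.9 mm.

112.9 mm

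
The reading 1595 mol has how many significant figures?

4

1595: every digit is nonzero and significant.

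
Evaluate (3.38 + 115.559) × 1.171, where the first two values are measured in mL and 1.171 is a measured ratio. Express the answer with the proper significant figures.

139.3 mL

3.38 mL + 115.559 mL = 118.939 mL; the sum is limited to 2 decimal places (5 s.f.).
Carrying full precision, 118.939 × 1.171 = 139.277569 mL; 1.171 has 4 s.f., so the result keeps min(5, 4) = 4 s.f.
Rounded to 4 significant figures: 139.3 mL.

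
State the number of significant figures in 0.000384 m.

3

0.000384: leading zeros are not significant.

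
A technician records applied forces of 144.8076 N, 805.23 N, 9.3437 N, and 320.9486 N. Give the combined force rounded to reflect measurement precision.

144.8076 N + 805.23 N + 9.3437 N + 320.9486 N = 1280.3299 N.
Addition/subtraction keeps the fewest decimal places: 144.8076 → 4 decimal places, 805.23 → 2 decimal places, 9.3437 → 4 decimal places, 320.9486 → 4 decimal places; limit is 2.
Rounded to 2 decimal places: 1280.33 N.

1280.33 N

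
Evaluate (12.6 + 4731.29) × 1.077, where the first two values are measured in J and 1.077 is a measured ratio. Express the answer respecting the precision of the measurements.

12.6 J + 4731.29 J = 4743.89 J; the sum is limited to 1 decimal place (5 s.f.).
Carrying full precision, 4743.89 × 1.077 = 5109.16953 J; 1.077 has 4 s.f., so the result keeps min(5, 4) = 4 s.f.
Rounded to 4 significant figures: 5.109 × 10^3 J.

5.109 × 10^3 J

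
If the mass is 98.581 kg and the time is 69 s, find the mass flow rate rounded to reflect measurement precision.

mass flow rate = 98.581 kg ÷ 69 s = 1.42871014493… kg/s.
98.581 has 5 significant figures; 69 has 2.
Division/multiplication keeps the fewest: 2 significant figures.
Rounded: 1.4 kg/s.

1.4 kg/s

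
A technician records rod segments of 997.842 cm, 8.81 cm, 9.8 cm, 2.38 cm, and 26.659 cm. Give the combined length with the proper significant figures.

1045.5 cm

997.842 cm + 8.81 cm + 9.8 cm + 2.38 cm + 26.659 cm = 1045.491 cm.
Addition/subtraction keeps the fewest decimal places: 997.842 → 3 decimal places, 8.81 → 2 decimal places, 9.8 → 1 decimal place, 2.38 → 2 decimal places, 26.659 → 3 decimal places; limit is 1.
Rounded to 1 decimal place: 1045.5 cm.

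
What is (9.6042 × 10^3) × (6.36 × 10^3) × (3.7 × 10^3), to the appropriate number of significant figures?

2.3 × 10^11

(9.6042 × 10^3) × (6.36 × 10^3) × (3.7 × 10^3) = 2.260060344 × 10^11
Multiplication/division keeps the fewest significant figures: 9.6042 × 10^3 → 5 s.f., 6.36 × 10^3 → 3 s.f., 3.7 × 10^3 → 2 s.f.; limit is 2.
Rounded to 2 significant figures: 2.3 × 10^11.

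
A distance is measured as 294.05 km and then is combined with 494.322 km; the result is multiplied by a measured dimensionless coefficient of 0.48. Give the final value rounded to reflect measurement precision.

3.8 × 10² km

294.05 km + 494.322 km = 788.372 km; the sum is limited to 2 decimal places (5 s.f.).
Carrying full precision, 788.372 × 0.48 = 378.41856 km; 0.48 has 2 s.f., so the result keeps min(5, 2) = 2 s.f.
Rounded to 2 significant figures: 3.8 × 10² km.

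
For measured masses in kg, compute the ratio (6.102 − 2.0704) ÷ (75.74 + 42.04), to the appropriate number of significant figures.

6.102 − 2.0704 = 4.0316, limited to 3 d.p. → 4 s.f.; 75.74 + 42.04 = 117.78, limited to 2 d.p. → 5 s.f.
Carrying full precision, 4.0316 ÷ 117.78 = 0.0342299201902…; keep min(4, 5) = 4 s.f.
Rounded to 4 significant figures: 0.03423.

0.03423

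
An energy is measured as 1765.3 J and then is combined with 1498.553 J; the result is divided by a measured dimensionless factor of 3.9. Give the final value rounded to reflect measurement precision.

8.4 × 10^2 J

1765.3 J + 1498.553 J = 3263.853 J; the sum is limited to 1 decimal place (5 s.f.).
Carrying full precision, 3263.853 ÷ 3.9 = 836.885384615… J; 3.9 has 2 s.f., so the result keeps min(5, 2) = 2 s.f.
Rounded to 2 significant figures: 8.4 × 10^2 J.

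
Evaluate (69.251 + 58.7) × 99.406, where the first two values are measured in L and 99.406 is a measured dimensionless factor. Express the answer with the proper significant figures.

1.272 × 10^4 L

69.251 L + 58.7 L = 127.951 L; the sum is limited to 1 decimal place (4 s.f.).
Carrying full precision, 127.951 × 99.406 = 12719.097106 L; 99.406 has 5 s.f., so the result keeps min(4, 5) = 4 s.f.
Rounded to 4 significant figures: 1.272 × 10^4 L.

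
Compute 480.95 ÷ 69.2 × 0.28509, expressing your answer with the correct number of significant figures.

480.95 ÷ 69.2 × 0.28509 = 1.98141669798…
Multiplication/division keeps the fewest significant figures: 480.95 → 5 s.f., 69.2 → 3 s.f., 0.28509 → 5 s.f.; limit is 3.
Rounded to 3 significant figures: 1.98.

1.98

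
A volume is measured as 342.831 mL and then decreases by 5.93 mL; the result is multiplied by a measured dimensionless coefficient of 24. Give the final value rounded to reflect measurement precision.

8.1 × 10³ mL

342.831 mL − 5.93 mL = 336.901 mL; the difference is limited to 2 decimal places (5 s.f.).
Carrying full precision, 336.901 × 24 = 8085.624 mL; 24 has 2 s.f., so the result keeps min(5, 2) = 2 s.f.
Rounded to 2 significant figures: 8.1 × 10³ mL.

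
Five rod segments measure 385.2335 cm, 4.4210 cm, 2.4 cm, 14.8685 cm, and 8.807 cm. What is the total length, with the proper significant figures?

415.7 cm

385.2335 cm + 4.4210 cm + 2.4 cm + 14.8685 cm + 8.807 cm = 415.7300 cm.
Addition/subtraction keeps the fewest decimal places: 385.2335 → 4 decimal places, 4.4210 → 4 decimal places, 2.4 → 1 decimal place, 14.8685 → 4 decimal places, 8.807 → 3 decimal places; limit is 1.
Rounded to 1 decimal place: 415.7 cm.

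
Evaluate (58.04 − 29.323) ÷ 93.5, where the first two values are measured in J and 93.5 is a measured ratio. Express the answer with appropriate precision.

58.04 J − 29.323 J = 28.717 J; the difference is limited to 2 decimal places (4 s.f.).
Carrying full precision, 28.717 ÷ 93.5 = 0.30713368984… J; 93.5 has 3 s.f., so the result keeps min(4, 3) = 3 s.f.
Rounded to 3 significant figures: 0.307 J.

0.307 J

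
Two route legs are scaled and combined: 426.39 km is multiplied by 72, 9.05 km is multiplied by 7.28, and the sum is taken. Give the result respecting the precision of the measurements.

3.1 × 10⁴ km

426.39 × 72 = 30700.08 → 3.1 × 10⁴ km (2 s.f., last digit at the 10^3 place).
9.05 × 7.28 = 65.884 → 65.9 km (3 s.f., last digit at the 10^-1 place).
Sum: 30765.964 km; keep the coarser place, 10^3.
Result: 3.1 × 10⁴ km.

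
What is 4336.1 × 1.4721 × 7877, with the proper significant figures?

5.028 × 10⁷

4336.1 × 1.4721 × 7877 = 50280252.2244…
Multiplication/division keeps the fewest significant figures: 4336.1 → 5 s.f., 1.4721 → 5 s.f., 7877 → 4 s.f.; limit is 4.
Rounded to 4 significant figures: 5.028 × 10⁷.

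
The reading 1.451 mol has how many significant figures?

4

1.451: every digit is nonzero and significant.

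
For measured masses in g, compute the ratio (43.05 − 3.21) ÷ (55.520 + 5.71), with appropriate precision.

43.05 − 3.21 = 39.84, limited to 2 d.p. → 4 s.f.; 55.520 + 5.71 = 61.230, limited to 2 d.p. → 4 s.f.
Carrying full precision, 39.84 ÷ 61.230 = 0.65066144047…; keep min(4, 4) = 4 s.f.
Rounded to 4 significant figures: 0.6507.

0.6507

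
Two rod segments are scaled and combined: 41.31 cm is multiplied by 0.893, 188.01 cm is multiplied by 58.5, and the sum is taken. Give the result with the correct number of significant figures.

1.10 × 10^4 cm

41.31 × 0.893 = 36.88983 → 36.9 cm (3 s.f., last digit at the 10^-1 place).
188.01 × 58.5 = 10998.585 → 1.10 × 10^4 cm (3 s.f., last digit at the 10^2 place).
Sum: 11035.47483 cm; keep the coarser place, 10^2.
Result: 1.10 × 10^4 cm.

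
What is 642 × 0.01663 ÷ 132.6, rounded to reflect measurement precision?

0.0805

642 × 0.01663 ÷ 132.6 = 0.0805162895928…
Multiplication/division keeps the fewest significant figures: 642 → 3 s.f., 0.01663 → 4 s.f., 132.6 → 4 s.f.; limit is 3.
Rounded to 3 significant figures: 0.0805.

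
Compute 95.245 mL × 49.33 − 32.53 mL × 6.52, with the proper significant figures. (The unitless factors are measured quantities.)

95.245 × 49.33 = 4698.43585 → 4.698 × 10³ mL (4 s.f., last digit at the 10^0 place).
32.53 × 6.52 = 212.0956 → 212 mL (3 s.f., last digit at the 10^0 place).
Difference: 4486.34025 mL; keep the coarser place, 10^0.
Result: 4486 mL.

4486 mL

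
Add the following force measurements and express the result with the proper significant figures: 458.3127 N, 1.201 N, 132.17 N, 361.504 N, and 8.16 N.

961.35 N

458.3127 N + 1.201 N + 132.17 N + 361.504 N + 8.16 N = 961.3477 N.
Addition/subtraction keeps the fewest decimal places: 458.3127 → 4 decimal places, 1.201 → 3 decimal places, 132.17 → 2 decimal places, 361.504 → 3 decimal places, 8.16 → 2 decimal places; limit is 2.
Rounded to 2 decimal places: 961.35 N.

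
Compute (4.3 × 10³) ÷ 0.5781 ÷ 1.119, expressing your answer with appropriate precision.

(4.3 × 10³) ÷ 0.5781 ÷ 1.119 = 6647.14878282…
Multiplication/division keeps the fewest significant figures: 4.3 × 10³ → 2 s.f., 0.5781 → 4 s.f., 1.119 → 4 s.f.; limit is 2.
Rounded to 2 significant figures: 6.6 × 10³.

6.6 × 10³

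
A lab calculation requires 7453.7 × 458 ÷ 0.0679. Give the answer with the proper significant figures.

7453.7 × 458 ÷ 0.0679 = 50276798.2327…
Multiplication/division keeps the fewest significant figures: 7453.7 → 5 s.f., 458 → 3 s.f., 0.0679 → 3 s.f.; limit is 3.
Rounded to 3 significant figures: 5.03 × 10⁷.

5.03 × 10⁷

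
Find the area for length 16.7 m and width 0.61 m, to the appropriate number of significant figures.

10. m²

area = 16.7 m × 0.61 m = 10.187 m².
16.7 has 3 significant figures; 0.61 has 2.
Division/multiplication keeps the fewest: 2 significant figures.
Rounded: 10. m².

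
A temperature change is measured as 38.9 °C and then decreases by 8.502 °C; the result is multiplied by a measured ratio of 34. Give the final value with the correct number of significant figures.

1.0 × 10³ °C

38.9 °C − 8.502 °C = 30.398 °C; the difference is limited to 1 decimal place (3 s.f.).
Carrying full precision, 30.398 × 34 = 1033.532 °C; 34 has 2 s.f., so the result keeps min(3, 2) = 2 s.f.
Rounded to 2 significant figures: 1.0 × 10³ °C.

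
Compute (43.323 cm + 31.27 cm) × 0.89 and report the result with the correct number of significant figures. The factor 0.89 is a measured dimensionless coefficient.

66 cm

43.323 cm + 31.27 cm = 74.593 cm; the sum is limited to 2 decimal places (4 s.f.).
Carrying full precision, 74.593 × 0.89 = 66.38777 cm; 0.89 has 2 s.f., so the result keeps min(4, 2) = 2 s.f.
Rounded to 2 significant figures: 66 cm.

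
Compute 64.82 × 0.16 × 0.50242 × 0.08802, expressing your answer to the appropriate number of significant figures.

64.82 × 0.16 × 0.50242 × 0.08802 = 0.458645664718…
Multiplication/division keeps the fewest significant figures: 64.82 → 4 s.f., 0.16 → 2 s.f., 0.50242 → 5 s.f., 0.08802 → 4 s.f.; limit is 2.
Rounded to 2 significant figures: 0.46.

0.46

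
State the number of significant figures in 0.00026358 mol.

0.00026358: leading zeros are not significant.

5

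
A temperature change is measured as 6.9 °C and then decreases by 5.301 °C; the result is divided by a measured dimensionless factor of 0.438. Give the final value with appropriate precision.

3.7 °C

6.9 °C − 5.301 °C = 1.599 °C; the difference is limited to 1 decimal place (2 s.f.).
Carrying full precision, 1.599 ÷ 0.438 = 3.65068493151… °C; 0.438 has 3 s.f., so the result keeps min(2, 3) = 2 s.f.
Rounded to 2 significant figures: 3.7 °C.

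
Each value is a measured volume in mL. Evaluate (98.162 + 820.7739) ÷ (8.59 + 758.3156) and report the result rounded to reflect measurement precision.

98.162 + 820.7739 = 918.9359, limited to 3 d.p. → 6 s.f.; 8.59 + 758.3156 = 766.9056, limited to 2 d.p. → 5 s.f.
Carrying full precision, 918.9359 ÷ 766.9056 = 1.19823860981…; keep min(6, 5) = 5 s.f.
Rounded to 5 significant figures: 1.1982.

1.1982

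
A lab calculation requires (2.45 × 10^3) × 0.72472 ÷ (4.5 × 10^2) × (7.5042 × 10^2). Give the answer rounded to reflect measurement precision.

(2.45 × 10^3) × 0.72472 ÷ (4.5 × 10^2) × (7.5042 × 10^2) = 2960.9305264
Multiplication/division keeps the fewest significant figures: 2.45 × 10^3 → 3 s.f., 0.72472 → 5 s.f., 4.5 × 10^2 → 2 s.f., 7.5042 × 10^2 → 5 s.f.; limit is 2.
Rounded to 2 significant figures: 3.0 × 10^3.

3.0 × 10^3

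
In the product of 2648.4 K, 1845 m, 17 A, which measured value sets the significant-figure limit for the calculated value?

17 A

2648.4 K → 5 s.f.; 1845 m → 4 s.f.; 17 A → 2 s.f.
The fewest is 2 significant figures, from 17 A.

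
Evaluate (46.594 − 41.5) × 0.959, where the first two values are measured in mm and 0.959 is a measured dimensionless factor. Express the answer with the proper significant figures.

4.9 mm

46.594 mm − 41.5 mm = 5.094 mm; the difference is limited to 1 decimal place (2 s.f.).
Carrying full precision, 5.094 × 0.959 = 4.885146 mm; 0.959 has 3 s.f., so the result keeps min(2, 3) = 2 s.f.
Rounded to 2 significant figures: 4.9 mm.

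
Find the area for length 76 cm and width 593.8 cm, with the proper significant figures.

area = 76 cm × 593.8 cm = 45128.8 cm².
76 has 2 significant figures; 593.8 has 4.
Division/multiplication keeps the fewest: 2 significant figures.
Rounded: 4.5 × 10⁴ cm².

4.5 × 10⁴ cm²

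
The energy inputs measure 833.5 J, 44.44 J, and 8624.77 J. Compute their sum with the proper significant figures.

833.5 J + 44.44 J + 8624.77 J = 9502.71 J.
Addition/subtraction keeps the fewest decimal places: 833.5 → 1 decimal place, 44.44 → 2 decimal places, 8624.77 → 2 decimal places; limit is 1.
Rounded to 1 decimal place: 9502.7 J.

9502.7 J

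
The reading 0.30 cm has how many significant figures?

0.30: leading zeros are not significant; trailing zeros after a decimal point are significant.

2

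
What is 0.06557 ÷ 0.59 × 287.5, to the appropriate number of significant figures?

32

0.06557 ÷ 0.59 × 287.5 = 31.9514830508…
Multiplication/division keeps the fewest significant figures: 0.06557 → 4 s.f., 0.59 → 2 s.f., 287.5 → 4 s.f.; limit is 2.
Rounded to 2 significant figures: 32.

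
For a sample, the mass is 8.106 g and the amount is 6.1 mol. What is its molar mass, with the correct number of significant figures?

1.3 g/mol

molar mass = 8.106 g ÷ 6.1 mol = 1.32885245902… g/mol.
8.106 has 4 significant figures; 6.1 has 2.
Division/multiplication keeps the fewest: 2 significant figures.
Rounded: 1.3 g/mol.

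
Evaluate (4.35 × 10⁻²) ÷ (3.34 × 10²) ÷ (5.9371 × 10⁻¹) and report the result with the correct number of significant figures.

(4.35 × 10⁻²) ÷ (3.34 × 10²) ÷ (5.9371 × 10⁻¹) = 0.000219365550451…
Multiplication/division keeps the fewest significant figures: 4.35 × 10⁻² → 3 s.f., 3.34 × 10² → 3 s.f., 5.9371 × 10⁻¹ → 5 s.f.; limit is 3.
Rounded to 3 significant figures: 2.19 × 10⁻⁴.

2.19 × 10⁻⁴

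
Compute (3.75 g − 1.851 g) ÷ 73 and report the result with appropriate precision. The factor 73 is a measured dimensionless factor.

3.75 g − 1.851 g = 1.899 g; the difference is limited to 2 decimal places (3 s.f.).
Carrying full precision, 1.899 ÷ 73 = 0.0260136986301… g; 73 has 2 s.f., so the result keeps min(3, 2) = 2 s.f.
Rounded to 2 significant figures: 0.026 g.

0.026 g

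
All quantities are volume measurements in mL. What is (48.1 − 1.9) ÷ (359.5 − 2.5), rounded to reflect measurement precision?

0.129

48.1 − 1.9 = 46.2, limited to 1 d.p. → 3 s.f.; 359.5 − 2.5 = 357.0, limited to 1 d.p. → 4 s.f.
Carrying full precision, 46.2 ÷ 357.0 = 0.129411764706…; keep min(3, 4) = 3 s.f.
Rounded to 3 significant figures: 0.129.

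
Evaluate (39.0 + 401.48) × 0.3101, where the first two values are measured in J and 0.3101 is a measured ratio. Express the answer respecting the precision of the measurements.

39.0 J + 401.48 J = 440.48 J; the sum is limited to 1 decimal place (4 s.f.).
Carrying full precision, 440.48 × 0.3101 = 136.592848 J; 0.3101 has 4 s.f., so the result keeps min(4, 4) = 4 s.f.
Rounded to 4 significant figures: 136.6 J.

136.6 J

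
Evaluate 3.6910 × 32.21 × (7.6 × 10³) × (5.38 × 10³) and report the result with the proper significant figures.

3.6910 × 32.21 × (7.6 × 10³) × (5.38 × 10³) = 4.86105615368 × 10^9
Multiplication/division keeps the fewest significant figures: 3.6910 → 5 s.f., 32.21 → 4 s.f., 7.6 × 10³ → 2 s.f., 5.38 × 10³ → 3 s.f.; limit is 2.
Rounded to 2 significant figures: 4.9 × 10⁹.

4.9 × 10⁹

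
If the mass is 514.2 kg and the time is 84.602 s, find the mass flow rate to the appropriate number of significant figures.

mass flow rate = 514.2 kg ÷ 84.602 s = 6.07787049952… kg/s.
514.2 has 4 significant figures; 84.602 has 5.
Division/multiplication keeps the fewest: 4 significant figures.
Rounded: 6.078 kg/s.

6.078 kg/s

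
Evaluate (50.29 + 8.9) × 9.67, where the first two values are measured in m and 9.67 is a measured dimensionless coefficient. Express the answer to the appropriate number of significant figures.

572 m

50.29 m + 8.9 m = 59.19 m; the sum is limited to 1 decimal place (3 s.f.).
Carrying full precision, 59.19 × 9.67 = 572.3673 m; 9.67 has 3 s.f., so the result keeps min(3, 3) = 3 s.f.
Rounded to 3 significant figures: 572 m.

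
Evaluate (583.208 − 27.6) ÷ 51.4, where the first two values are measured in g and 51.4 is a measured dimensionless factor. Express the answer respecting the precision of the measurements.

10.8 g

583.208 g − 27.6 g = 555.608 g; the difference is limited to 1 decimal place (4 s.f.).
Carrying full precision, 555.608 ÷ 51.4 = 10.8094941634… g; 51.4 has 3 s.f., so the result keeps min(4, 3) = 3 s.f.
Rounded to 3 significant figures: 10.8 g.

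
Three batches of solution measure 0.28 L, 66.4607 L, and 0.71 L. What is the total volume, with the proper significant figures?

67.45 L

0.28 L + 66.4607 L + 0.71 L = 67.4507 L.
Addition/subtraction keeps the fewest decimal places: 0.28 → 2 decimal places, 66.4607 → 4 decimal places, 0.71 → 2 decimal places; limit is 2.
Rounded to 2 decimal places: 67.45 L.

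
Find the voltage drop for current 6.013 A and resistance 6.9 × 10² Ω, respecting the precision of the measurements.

voltage drop = 6.013 A × 6.9 × 10² Ω = 4148.97 V.
6.013 has 4 significant figures; 6.9 × 10² has 2.
Division/multiplication keeps the fewest: 2 significant figures.
Rounded: 4.1 × 10³ V.

4.1 × 10³ V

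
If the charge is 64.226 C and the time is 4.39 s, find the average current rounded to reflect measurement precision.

average current = 64.226 C ÷ 4.39 s = 14.6300683371… A.
64.226 has 5 significant figures; 4.39 has 3.
Division/multiplication keeps the fewest: 3 significant figures.
Rounded: 14.6 A.

14.6 A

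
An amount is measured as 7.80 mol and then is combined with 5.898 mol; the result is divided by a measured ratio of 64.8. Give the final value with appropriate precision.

0.211 mol

7.80 mol + 5.898 mol = 13.698 mol; the sum is limited to 2 decimal places (4 s.f.).
Carrying full precision, 13.698 ÷ 64.8 = 0.211388888889… mol; 64.8 has 3 s.f., so the result keeps min(4, 3) = 3 s.f.
Rounded to 3 significant figures: 0.211 mol.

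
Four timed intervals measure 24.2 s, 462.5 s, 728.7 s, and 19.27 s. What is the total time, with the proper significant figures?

24.2 s + 462.5 s + 728.7 s + 19.27 s = 1234.67 s.
Addition/subtraction keeps the fewest decimal places: 24.2 → 1 decimal place, 462.5 → 1 decimal place, 728.7 → 1 decimal place, 19.27 → 2 decimal places; limit is 1.
Rounded to 1 decimal place: 1234.7 s.

1234.7 s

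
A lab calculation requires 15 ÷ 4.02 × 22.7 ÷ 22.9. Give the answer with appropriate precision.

15 ÷ 4.02 × 22.7 ÷ 22.9 = 3.69875513263…
Multiplication/division keeps the fewest significant figures: 15 → 2 s.f., 4.02 → 3 s.f., 22.7 → 3 s.f., 22.9 → 3 s.f.; limit is 2.
Rounded to 2 significant figures: 3.7.

3.7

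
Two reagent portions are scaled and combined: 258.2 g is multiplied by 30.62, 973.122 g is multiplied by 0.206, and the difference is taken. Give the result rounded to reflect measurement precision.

7706 g

258.2 × 30.62 = 7906.084 → 7.906 × 10^3 g (4 s.f., last digit at the 10^0 place).
973.122 × 0.206 = 200.463132 → 200. g (3 s.f., last digit at the 10^0 place).
Difference: 7705.620868 g; keep the coarser place, 10^0.
Result: 7706 g.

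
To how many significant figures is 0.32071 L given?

0.32071: leading zeros are not significant; zeros between nonzero digits are significant.

5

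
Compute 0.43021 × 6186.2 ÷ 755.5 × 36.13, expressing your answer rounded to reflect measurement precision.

1.273 × 10^2

0.43021 × 6186.2 ÷ 755.5 × 36.13 = 127.273489259…
Multiplication/division keeps the fewest significant figures: 0.43021 → 5 s.f., 6186.2 → 5 s.f., 755.5 → 4 s.f., 36.13 → 4 s.f.; limit is 4.
Rounded to 4 significant figures: 1.273 × 10^2.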